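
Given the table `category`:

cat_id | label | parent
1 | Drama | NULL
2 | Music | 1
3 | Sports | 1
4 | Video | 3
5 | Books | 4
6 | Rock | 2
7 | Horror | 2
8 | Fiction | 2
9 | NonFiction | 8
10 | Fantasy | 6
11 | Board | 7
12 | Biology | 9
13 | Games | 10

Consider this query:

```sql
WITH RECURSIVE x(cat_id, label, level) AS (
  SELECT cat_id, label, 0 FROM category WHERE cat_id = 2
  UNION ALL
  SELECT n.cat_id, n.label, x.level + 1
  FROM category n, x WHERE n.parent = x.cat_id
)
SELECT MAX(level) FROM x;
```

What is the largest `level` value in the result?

Base: cat_id=2 (Music) at level 0.
Iteration 1: rows with parent in {2} -> Rock (id 6, level 1), Horror (id 7, level 1), Fiction (id 8, level 1).
Iteration 2: rows with parent in {6,7,8} -> NonFiction (id 9, level 2), Fantasy (id 10, level 2), Board (id 11, level 2).
Iteration 3: rows with parent in {9,10,11} -> Biology (id 12, level 3), Games (id 13, level 3).
Iteration 4: no rows with parent in {12,13}; recursion stops.
level values: 0, 1, 1, 1, 2, 2, 2, 3, 3; the maximum is 3.

3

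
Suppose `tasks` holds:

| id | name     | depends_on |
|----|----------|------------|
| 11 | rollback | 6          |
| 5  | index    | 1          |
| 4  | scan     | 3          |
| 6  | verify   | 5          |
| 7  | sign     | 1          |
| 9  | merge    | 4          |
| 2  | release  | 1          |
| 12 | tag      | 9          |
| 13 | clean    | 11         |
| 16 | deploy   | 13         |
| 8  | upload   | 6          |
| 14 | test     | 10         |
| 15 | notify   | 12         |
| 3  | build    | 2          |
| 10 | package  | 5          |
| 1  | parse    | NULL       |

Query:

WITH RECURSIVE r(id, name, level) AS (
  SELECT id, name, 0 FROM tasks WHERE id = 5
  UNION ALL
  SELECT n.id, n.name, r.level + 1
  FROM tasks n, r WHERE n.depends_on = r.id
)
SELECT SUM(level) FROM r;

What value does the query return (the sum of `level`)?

15

Base: id=5 (index) at level 0.
Iteration 1: rows with depends_on in {5} -> verify (id 6, level 1), package (id 10, level 1).
Iteration 2: rows with depends_on in {6,10} -> upload (id 8, level 2), rollback (id 11, level 2), test (id 14, level 2).
Iteration 3: rows with depends_on in {8,11,14} -> clean (id 13, level 3).
Iteration 4: rows with depends_on in {13} -> deploy (id 16, level 4).
Iteration 5: no rows with depends_on in {16}; recursion stops.
SUM(level) = 0 + 1 + 1 + 2 + 2 + 2 + 3 + 4 = 15.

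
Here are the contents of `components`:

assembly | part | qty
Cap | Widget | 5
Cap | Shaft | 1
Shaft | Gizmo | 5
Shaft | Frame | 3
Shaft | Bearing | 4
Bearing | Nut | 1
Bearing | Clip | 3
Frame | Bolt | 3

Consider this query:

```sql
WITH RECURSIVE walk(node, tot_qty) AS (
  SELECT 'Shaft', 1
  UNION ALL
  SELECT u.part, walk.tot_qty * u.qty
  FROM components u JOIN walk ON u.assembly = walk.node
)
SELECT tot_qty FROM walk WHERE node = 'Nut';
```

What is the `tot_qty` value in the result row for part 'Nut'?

Base: (Shaft, tot_qty=1).
Iteration 1: components of {Shaft} -> Bearing = 1*4 = 4, Frame = 1*3 = 3, Gizmo = 1*5 = 5.
Iteration 2: components of {Bearing,Frame,Gizmo} -> Bolt = 3*3 = 9, Clip = 4*3 = 12, Nut = 4*1 = 4.
Iteration 3: no further components; recursion stops.

4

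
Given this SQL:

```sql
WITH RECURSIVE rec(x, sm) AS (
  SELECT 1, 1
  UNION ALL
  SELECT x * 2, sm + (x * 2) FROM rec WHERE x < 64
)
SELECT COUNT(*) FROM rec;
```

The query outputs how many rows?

Base: x=1, sm=1.
Iteration 1: 1 < 64 holds -> x = 1 * 2 = 2, sm = 1 + 2 = 3.
Iteration 2: 2 < 64 holds -> x = 2 * 2 = 4, sm = 3 + 4 = 7.
Iteration 3: 4 < 64 holds -> x = 4 * 2 = 8, sm = 7 + 8 = 15.
Iteration 4: 8 < 64 holds -> x = 8 * 2 = 16, sm = 15 + 16 = 31.
Iteration 5: 16 < 64 holds -> x = 16 * 2 = 32, sm = 31 + 32 = 63.
Iteration 6: 32 < 64 holds -> x = 32 * 2 = 64, sm = 63 + 64 = 127.
Iteration 7: 64 < 64 fails; recursion stops.
Total rows emitted: 7.

7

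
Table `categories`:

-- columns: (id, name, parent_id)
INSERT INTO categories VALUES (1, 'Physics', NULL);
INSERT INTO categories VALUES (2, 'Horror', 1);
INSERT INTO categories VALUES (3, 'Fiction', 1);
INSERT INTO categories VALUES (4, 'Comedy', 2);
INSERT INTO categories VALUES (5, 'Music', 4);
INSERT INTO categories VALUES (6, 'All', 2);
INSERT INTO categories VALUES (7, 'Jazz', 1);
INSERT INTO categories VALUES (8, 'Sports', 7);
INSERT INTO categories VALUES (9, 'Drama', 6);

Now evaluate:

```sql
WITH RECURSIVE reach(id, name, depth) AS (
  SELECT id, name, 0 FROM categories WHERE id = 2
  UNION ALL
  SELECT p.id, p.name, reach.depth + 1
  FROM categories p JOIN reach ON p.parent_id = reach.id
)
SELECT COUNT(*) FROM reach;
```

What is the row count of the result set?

Base: id=2 (Horror) at depth 0.
Iteration 1: rows with parent_id in {2} -> Comedy (id 4, depth 1), All (id 6, depth 1).
Iteration 2: rows with parent_id in {4,6} -> Music (id 5, depth 2), Drama (id 9, depth 2).
Iteration 3: no rows with parent_id in {5,9}; recursion stops.
Total rows emitted: 5.

5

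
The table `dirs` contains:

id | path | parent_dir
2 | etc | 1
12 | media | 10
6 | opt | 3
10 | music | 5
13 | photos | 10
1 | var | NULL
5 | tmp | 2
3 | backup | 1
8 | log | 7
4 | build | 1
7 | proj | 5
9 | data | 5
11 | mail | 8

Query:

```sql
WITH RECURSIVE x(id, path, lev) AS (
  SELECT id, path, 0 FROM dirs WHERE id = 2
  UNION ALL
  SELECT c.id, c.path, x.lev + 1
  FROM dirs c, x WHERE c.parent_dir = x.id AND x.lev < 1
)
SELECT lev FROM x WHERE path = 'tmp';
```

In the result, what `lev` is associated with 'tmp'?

Base: id=2 (etc) at lev 0.
Iteration 1: rows with parent_dir in {2} -> tmp (id 5, lev 1).
Iteration 2: lev < 1 fails for all current rows; recursion stops.

1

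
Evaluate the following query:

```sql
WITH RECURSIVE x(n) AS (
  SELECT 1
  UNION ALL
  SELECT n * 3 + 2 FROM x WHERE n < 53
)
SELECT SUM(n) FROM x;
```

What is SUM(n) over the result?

76

Base: n=1.
Iteration 1: 1 < 53 holds -> n = 1 * 3 + 2 = 5.
Iteration 2: 5 < 53 holds -> n = 5 * 3 + 2 = 17.
Iteration 3: 17 < 53 holds -> n = 17 * 3 + 2 = 53.
Iteration 4: 53 < 53 fails; recursion stops.
SUM(n) = 1 + 5 + 17 + 53 = 76.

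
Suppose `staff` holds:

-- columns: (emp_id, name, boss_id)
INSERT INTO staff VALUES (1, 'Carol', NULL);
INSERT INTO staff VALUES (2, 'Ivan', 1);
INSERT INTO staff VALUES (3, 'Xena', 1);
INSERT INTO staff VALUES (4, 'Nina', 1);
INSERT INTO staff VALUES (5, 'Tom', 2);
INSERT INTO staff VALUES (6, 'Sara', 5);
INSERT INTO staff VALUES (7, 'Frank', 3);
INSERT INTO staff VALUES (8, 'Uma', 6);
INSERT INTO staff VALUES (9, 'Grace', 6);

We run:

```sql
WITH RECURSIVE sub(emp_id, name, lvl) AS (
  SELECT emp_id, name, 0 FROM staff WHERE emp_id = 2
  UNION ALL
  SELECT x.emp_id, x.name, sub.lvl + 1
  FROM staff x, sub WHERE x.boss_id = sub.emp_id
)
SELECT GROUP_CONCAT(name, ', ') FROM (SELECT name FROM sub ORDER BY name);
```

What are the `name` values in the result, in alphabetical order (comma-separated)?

Grace, Ivan, Sara, Tom, Uma

Base: emp_id=2 (Ivan) at lvl 0.
Iteration 1: rows with boss_id in {2} -> Tom (id 5, lvl 1).
Iteration 2: rows with boss_id in {5} -> Sara (id 6, lvl 2).
Iteration 3: rows with boss_id in {6} -> Uma (id 8, lvl 3), Grace (id 9, lvl 3).
Iteration 4: no rows with boss_id in {8,9}; recursion stops.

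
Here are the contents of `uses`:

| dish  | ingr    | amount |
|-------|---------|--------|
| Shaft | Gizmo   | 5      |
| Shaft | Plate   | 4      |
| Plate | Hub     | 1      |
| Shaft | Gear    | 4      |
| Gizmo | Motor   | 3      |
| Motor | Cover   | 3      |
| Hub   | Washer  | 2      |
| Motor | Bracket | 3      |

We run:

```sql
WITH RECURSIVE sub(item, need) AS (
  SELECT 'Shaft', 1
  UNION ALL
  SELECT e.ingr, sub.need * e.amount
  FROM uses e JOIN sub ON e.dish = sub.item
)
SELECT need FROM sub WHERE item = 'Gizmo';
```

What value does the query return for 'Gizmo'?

Base: (Shaft, need=1).
Iteration 1: components of {Shaft} -> Gear = 1*4 = 4, Gizmo = 1*5 = 5, Plate = 1*4 = 4.
Iteration 2: components of {Gear,Gizmo,Plate} -> Hub = 4*1 = 4, Motor = 5*3 = 15.
Iteration 3: components of {Hub,Motor} -> Bracket = 15*3 = 45, Cover = 15*3 = 45, Washer = 4*2 = 8.
Iteration 4: no further components; recursion stops.

5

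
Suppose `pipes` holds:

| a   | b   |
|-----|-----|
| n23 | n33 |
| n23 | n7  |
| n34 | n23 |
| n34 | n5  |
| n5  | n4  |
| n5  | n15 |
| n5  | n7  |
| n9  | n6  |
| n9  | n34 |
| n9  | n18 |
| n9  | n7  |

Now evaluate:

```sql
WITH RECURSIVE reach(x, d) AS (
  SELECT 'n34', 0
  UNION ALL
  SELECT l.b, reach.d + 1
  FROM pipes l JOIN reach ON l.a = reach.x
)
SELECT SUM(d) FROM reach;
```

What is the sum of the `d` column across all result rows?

12

Base: (n34, d=0).
Iteration 1: edges from {n34} -> (n23, d=1), (n5, d=1).
Iteration 2: edges from {n23,n5} -> (n15, d=2), (n33, d=2), (n4, d=2), (n7, d=2) x2. [UNION ALL keeps all 5 new rows, including repeats]
Iteration 3: no outgoing edges from {n15,n33,n4,n7}; recursion stops.
SUM(d) = 0 + 1 + 1 + 2 + 2 + 2 + 2 + 2 = 12.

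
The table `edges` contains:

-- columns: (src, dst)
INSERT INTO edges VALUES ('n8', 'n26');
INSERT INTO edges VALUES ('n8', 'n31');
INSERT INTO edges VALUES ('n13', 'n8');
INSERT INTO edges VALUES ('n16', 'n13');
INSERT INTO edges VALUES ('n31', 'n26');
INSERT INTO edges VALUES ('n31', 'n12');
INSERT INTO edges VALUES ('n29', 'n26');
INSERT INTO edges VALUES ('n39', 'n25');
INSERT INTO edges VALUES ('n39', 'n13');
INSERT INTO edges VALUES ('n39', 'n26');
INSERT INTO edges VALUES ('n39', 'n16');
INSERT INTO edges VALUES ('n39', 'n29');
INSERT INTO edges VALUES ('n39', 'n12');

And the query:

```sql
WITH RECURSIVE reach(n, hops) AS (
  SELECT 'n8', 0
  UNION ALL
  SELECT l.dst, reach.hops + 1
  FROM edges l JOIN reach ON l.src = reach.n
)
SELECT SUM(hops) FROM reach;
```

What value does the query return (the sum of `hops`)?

Base: (n8, hops=0).
Iteration 1: edges from {n8} -> (n26, hops=1), (n31, hops=1).
Iteration 2: edges from {n26,n31} -> (n12, hops=2), (n26, hops=2).
Iteration 3: no outgoing edges from {n12,n26}; recursion stops.
SUM(hops) = 0 + 1 + 1 + 2 + 2 = 6.

6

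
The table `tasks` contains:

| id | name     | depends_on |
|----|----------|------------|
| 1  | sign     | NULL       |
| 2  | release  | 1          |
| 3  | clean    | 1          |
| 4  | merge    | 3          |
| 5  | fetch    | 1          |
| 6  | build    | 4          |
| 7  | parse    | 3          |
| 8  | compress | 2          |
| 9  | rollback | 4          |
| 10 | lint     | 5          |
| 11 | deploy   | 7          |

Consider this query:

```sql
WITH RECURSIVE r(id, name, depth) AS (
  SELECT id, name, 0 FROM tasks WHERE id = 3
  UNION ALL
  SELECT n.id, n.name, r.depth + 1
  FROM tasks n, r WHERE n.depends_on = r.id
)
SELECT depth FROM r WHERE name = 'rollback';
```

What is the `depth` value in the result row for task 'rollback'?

2

Base: id=3 (clean) at depth 0.
Iteration 1: rows with depends_on in {3} -> merge (id 4, depth 1), parse (id 7, depth 1).
Iteration 2: rows with depends_on in {4,7} -> build (id 6, depth 2), rollback (id 9, depth 2), deploy (id 11, depth 2).
Iteration 3: no rows with depends_on in {6,9,11}; recursion stops.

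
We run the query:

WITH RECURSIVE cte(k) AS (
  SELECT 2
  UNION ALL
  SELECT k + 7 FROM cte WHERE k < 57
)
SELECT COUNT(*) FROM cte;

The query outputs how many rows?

Base: k=2.
Iteration 1: 2 < 57 holds -> k = 2 + 7 = 9.
Iteration 2: 9 < 57 holds -> k = 9 + 7 = 16.
Iteration 3: 16 < 57 holds -> k = 16 + 7 = 23.
Iteration 4: 23 < 57 holds -> k = 23 + 7 = 30.
Iteration 5: 30 < 57 holds -> k = 30 + 7 = 37.
Iteration 6: 37 < 57 holds -> k = 37 + 7 = 44.
Iteration 7: 44 < 57 holds -> k = 44 + 7 = 51.
Iteration 8: 51 < 57 holds -> k = 51 + 7 = 58.
Iteration 9: 58 < 57 fails; recursion stops.
Total rows emitted: 9.

9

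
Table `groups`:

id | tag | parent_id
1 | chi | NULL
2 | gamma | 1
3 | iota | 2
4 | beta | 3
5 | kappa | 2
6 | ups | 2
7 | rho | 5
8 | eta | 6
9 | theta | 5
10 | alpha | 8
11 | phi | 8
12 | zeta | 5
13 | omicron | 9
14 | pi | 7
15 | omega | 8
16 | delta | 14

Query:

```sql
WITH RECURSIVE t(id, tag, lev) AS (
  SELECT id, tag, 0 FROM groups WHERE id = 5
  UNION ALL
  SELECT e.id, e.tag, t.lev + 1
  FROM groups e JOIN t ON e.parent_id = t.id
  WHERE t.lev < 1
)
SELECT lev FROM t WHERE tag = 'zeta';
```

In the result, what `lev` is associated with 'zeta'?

1

Base: id=5 (kappa) at lev 0.
Iteration 1: rows with parent_id in {5} -> rho (id 7, lev 1), theta (id 9, lev 1), zeta (id 12, lev 1).
Iteration 2: lev < 1 fails for all current rows; recursion stops.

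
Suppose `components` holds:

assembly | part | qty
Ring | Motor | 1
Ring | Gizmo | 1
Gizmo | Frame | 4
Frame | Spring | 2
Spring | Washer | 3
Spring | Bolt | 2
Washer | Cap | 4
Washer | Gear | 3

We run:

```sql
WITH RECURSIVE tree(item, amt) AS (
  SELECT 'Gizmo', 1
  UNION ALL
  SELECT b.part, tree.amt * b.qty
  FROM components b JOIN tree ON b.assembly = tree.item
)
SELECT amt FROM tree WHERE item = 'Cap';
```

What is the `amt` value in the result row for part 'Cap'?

Base: (Gizmo, amt=1).
Iteration 1: components of {Gizmo} -> Frame = 1*4 = 4.
Iteration 2: components of {Frame} -> Spring = 4*2 = 8.
Iteration 3: components of {Spring} -> Bolt = 8*2 = 16, Washer = 8*3 = 24.
Iteration 4: components of {Bolt,Washer} -> Cap = 24*4 = 96, Gear = 24*3 = 72.
Iteration 5: no further components; recursion stops.

96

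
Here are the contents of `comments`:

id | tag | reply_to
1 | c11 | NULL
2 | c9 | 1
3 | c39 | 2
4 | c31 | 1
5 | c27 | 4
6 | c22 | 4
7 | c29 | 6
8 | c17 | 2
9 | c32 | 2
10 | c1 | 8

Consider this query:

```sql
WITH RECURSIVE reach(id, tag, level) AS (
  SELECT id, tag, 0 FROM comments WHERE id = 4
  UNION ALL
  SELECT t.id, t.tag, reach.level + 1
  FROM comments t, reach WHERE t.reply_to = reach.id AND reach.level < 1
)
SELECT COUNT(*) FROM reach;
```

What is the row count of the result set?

Base: id=4 (c31) at level 0.
Iteration 1: rows with reply_to in {4} -> c27 (id 5, level 1), c22 (id 6, level 1).
Iteration 2: level < 1 fails for all current rows; recursion stops.
Total rows emitted: 3.

3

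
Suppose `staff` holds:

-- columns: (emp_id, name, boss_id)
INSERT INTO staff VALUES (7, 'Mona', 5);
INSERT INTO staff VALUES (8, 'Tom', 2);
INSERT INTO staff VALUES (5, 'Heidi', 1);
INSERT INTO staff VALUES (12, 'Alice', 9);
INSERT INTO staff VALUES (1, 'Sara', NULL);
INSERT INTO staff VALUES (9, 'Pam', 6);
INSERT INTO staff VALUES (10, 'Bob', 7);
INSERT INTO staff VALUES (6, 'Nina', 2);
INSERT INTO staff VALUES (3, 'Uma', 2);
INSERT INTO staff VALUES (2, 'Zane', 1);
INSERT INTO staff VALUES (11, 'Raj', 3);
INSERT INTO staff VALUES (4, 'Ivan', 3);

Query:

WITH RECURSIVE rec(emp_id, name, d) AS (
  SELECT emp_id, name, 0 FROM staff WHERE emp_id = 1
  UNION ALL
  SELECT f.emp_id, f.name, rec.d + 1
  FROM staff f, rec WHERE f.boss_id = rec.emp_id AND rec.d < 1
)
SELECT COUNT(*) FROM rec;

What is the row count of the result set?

3

Base: emp_id=1 (Sara) at d 0.
Iteration 1: rows with boss_id in {1} -> Zane (id 2, d 1), Heidi (id 5, d 1).
Iteration 2: d < 1 fails for all current rows; recursion stops.
Total rows emitted: 3.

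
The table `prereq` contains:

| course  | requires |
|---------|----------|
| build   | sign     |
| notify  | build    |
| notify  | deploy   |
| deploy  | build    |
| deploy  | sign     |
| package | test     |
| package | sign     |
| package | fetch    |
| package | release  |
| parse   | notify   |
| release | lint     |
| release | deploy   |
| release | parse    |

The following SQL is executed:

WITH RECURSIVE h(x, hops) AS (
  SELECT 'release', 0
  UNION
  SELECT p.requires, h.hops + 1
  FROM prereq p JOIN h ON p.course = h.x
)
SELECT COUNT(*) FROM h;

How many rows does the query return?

13

Base: (release, hops=0).
Iteration 1: edges from {release} -> (deploy, hops=1), (lint, hops=1), (parse, hops=1).
Iteration 2: edges from {deploy,lint,parse} -> (build, hops=2), (notify, hops=2), (sign, hops=2).
Iteration 3: edges from {build,notify,sign} -> (build, hops=3), (deploy, hops=3), (sign, hops=3).
Iteration 4: edges from {build,deploy,sign} -> (build, hops=4), (sign, hops=4). [UNION drops 1 duplicate row(s)]
Iteration 5: edges from {build,sign} -> (sign, hops=5).
Iteration 6: no outgoing edges from {sign}; recursion stops.
Total rows emitted: 13.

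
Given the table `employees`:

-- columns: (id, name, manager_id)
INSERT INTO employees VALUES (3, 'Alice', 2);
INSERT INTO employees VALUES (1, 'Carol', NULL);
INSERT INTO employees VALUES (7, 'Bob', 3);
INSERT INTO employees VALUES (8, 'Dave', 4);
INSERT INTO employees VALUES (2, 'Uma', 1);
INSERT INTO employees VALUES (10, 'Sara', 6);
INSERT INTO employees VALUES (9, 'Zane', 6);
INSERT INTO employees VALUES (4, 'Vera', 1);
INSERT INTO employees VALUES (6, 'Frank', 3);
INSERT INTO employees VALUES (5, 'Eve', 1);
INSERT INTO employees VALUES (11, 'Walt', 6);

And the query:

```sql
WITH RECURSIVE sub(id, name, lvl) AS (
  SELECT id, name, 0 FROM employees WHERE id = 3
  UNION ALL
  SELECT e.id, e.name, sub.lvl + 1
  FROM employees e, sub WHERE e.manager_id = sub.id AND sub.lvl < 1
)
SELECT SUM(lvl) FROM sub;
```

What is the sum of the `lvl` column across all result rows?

Base: id=3 (Alice) at lvl 0.
Iteration 1: rows with manager_id in {3} -> Frank (id 6, lvl 1), Bob (id 7, lvl 1).
Iteration 2: lvl < 1 fails for all current rows; recursion stops.
SUM(lvl) = 0 + 1 + 1 = 2.

2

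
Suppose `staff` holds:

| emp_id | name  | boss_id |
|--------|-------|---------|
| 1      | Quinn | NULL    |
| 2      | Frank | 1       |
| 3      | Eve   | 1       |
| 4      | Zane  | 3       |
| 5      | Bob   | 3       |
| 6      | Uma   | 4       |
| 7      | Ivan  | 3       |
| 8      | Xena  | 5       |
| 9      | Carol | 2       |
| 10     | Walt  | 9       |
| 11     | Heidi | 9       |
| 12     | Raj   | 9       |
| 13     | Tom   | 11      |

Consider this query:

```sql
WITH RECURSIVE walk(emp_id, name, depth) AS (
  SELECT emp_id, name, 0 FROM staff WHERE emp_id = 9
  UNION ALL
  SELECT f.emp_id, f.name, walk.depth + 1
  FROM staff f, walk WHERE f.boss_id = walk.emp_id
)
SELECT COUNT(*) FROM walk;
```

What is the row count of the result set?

Base: emp_id=9 (Carol) at depth 0.
Iteration 1: rows with boss_id in {9} -> Walt (id 10, depth 1), Heidi (id 11, depth 1), Raj (id 12, depth 1).
Iteration 2: rows with boss_id in {10,11,12} -> Tom (id 13, depth 2).
Iteration 3: no rows with boss_id in {13}; recursion stops.
Total rows emitted: 5.

5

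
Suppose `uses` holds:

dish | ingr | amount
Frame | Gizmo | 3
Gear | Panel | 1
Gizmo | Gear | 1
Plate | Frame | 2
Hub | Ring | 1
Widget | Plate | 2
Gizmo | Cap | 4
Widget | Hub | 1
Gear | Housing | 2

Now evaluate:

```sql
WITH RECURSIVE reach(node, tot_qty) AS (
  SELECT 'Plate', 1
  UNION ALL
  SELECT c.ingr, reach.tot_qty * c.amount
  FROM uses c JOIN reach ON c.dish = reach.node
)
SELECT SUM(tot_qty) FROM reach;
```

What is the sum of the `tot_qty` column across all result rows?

57

Base: (Plate, tot_qty=1).
Iteration 1: components of {Plate} -> Frame = 1*2 = 2.
Iteration 2: components of {Frame} -> Gizmo = 2*3 = 6.
Iteration 3: components of {Gizmo} -> Cap = 6*4 = 24, Gear = 6*1 = 6.
Iteration 4: components of {Cap,Gear} -> Housing = 6*2 = 12, Panel = 6*1 = 6.
Iteration 5: no further components; recursion stops.
SUM(tot_qty) = 1 + 2 + 6 + 6 + 24 + 6 + 12 = 57.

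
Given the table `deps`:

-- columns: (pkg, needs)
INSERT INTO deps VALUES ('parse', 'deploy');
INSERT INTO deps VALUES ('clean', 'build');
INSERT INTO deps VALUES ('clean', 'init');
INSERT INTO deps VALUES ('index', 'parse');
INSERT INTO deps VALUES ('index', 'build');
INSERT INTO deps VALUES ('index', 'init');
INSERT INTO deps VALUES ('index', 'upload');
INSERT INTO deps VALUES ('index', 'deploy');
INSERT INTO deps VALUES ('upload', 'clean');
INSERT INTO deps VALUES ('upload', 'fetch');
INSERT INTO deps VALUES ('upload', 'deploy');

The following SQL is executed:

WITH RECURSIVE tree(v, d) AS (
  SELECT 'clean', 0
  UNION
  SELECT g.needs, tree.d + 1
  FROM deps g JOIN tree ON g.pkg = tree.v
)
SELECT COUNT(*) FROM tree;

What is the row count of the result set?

3

Base: (clean, d=0).
Iteration 1: edges from {clean} -> (build, d=1), (init, d=1).
Iteration 2: no outgoing edges from {build,init}; recursion stops.
Total rows emitted: 3.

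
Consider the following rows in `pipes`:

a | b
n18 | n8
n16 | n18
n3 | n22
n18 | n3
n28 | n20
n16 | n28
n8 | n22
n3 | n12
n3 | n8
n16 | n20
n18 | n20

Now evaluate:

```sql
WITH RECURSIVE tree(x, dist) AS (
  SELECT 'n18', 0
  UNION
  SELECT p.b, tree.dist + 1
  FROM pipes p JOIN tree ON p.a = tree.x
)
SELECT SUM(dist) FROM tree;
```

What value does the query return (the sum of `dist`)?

Base: (n18, dist=0).
Iteration 1: edges from {n18} -> (n20, dist=1), (n3, dist=1), (n8, dist=1).
Iteration 2: edges from {n20,n3,n8} -> (n12, dist=2), (n22, dist=2), (n8, dist=2). [UNION drops 1 duplicate row(s)]
Iteration 3: edges from {n12,n22,n8} -> (n22, dist=3).
Iteration 4: no outgoing edges from {n22}; recursion stops.
SUM(dist) = 0 + 1 + 1 + 1 + 2 + 2 + 2 + 3 = 12.

12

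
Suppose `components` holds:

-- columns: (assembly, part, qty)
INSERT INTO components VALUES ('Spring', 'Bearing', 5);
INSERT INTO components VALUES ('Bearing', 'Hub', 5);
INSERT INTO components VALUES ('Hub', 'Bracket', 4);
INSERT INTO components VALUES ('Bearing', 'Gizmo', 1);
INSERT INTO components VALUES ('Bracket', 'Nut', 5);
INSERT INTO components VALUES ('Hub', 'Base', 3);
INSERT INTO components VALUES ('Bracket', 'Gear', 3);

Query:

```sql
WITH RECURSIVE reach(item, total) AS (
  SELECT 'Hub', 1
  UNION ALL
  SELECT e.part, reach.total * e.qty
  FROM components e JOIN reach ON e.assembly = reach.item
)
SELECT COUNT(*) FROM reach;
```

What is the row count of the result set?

5

Base: (Hub, total=1).
Iteration 1: components of {Hub} -> Base = 1*3 = 3, Bracket = 1*4 = 4.
Iteration 2: components of {Base,Bracket} -> Gear = 4*3 = 12, Nut = 4*5 = 20.
Iteration 3: no further components; recursion stops.
Total rows emitted: 5.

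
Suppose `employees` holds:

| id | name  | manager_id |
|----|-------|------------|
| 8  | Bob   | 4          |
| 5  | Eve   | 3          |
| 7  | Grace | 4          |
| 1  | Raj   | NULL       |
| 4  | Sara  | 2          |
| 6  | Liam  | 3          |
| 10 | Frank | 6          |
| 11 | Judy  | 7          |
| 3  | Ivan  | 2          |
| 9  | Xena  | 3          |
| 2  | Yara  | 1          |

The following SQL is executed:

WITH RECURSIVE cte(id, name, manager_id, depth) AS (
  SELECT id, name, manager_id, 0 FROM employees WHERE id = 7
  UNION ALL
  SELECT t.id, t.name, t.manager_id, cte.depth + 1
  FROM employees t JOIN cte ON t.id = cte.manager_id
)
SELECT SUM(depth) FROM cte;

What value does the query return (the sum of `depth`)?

6

Base: id=7 (Grace), manager_id=4, depth 0.
Iteration 1: join on id=4 -> Sara (id 4, manager_id=2, depth 1).
Iteration 2: join on id=2 -> Yara (id 2, manager_id=1, depth 2).
Iteration 3: join on id=1 -> Raj (id 1, manager_id=NULL, depth 3).
Iteration 4: manager_id is NULL; no match; recursion stops.
SUM(depth) = 0 + 1 + 2 + 3 = 6.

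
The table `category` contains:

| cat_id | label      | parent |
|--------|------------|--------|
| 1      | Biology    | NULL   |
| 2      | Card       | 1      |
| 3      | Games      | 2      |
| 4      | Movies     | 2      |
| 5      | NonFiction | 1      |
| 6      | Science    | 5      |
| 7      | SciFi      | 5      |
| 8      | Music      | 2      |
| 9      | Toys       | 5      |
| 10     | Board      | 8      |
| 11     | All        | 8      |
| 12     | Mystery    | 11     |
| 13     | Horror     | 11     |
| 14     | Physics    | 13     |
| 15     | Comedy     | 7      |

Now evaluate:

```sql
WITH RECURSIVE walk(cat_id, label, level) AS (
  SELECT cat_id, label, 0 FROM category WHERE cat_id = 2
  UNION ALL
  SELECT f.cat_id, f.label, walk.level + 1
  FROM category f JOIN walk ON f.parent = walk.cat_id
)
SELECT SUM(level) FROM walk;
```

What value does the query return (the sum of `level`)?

17

Base: cat_id=2 (Card) at level 0.
Iteration 1: rows with parent in {2} -> Games (id 3, level 1), Movies (id 4, level 1), Music (id 8, level 1).
Iteration 2: rows with parent in {3,4,8} -> Board (id 10, level 2), All (id 11, level 2).
Iteration 3: rows with parent in {10,11} -> Mystery (id 12, level 3), Horror (id 13, level 3).
Iteration 4: rows with parent in {12,13} -> Physics (id 14, level 4).
Iteration 5: no rows with parent in {14}; recursion stops.
SUM(level) = 0 + 1 + 1 + 1 + 2 + 2 + 3 + 3 + 4 = 17.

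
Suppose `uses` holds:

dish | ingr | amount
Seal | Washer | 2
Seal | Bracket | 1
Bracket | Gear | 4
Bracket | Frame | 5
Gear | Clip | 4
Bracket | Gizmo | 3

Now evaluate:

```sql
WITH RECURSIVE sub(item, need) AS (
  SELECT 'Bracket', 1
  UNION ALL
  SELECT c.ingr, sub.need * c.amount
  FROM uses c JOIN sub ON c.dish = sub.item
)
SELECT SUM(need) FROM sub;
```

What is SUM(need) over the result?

Base: (Bracket, need=1).
Iteration 1: components of {Bracket} -> Frame = 1*5 = 5, Gear = 1*4 = 4, Gizmo = 1*3 = 3.
Iteration 2: components of {Frame,Gear,Gizmo} -> Clip = 4*4 = 16.
Iteration 3: no further components; recursion stops.
SUM(need) = 1 + 4 + 5 + 3 + 16 = 29.

29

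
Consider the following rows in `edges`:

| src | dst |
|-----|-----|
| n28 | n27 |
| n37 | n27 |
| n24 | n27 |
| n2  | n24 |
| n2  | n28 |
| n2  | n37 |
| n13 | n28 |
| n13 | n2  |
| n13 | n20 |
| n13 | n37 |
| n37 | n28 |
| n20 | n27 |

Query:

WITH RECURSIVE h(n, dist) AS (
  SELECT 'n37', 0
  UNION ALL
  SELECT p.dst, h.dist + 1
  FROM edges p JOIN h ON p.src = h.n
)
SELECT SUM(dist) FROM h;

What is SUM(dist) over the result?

4

Base: (n37, dist=0).
Iteration 1: edges from {n37} -> (n27, dist=1), (n28, dist=1).
Iteration 2: edges from {n27,n28} -> (n27, dist=2).
Iteration 3: no outgoing edges from {n27}; recursion stops.
SUM(dist) = 0 + 1 + 1 + 2 = 4.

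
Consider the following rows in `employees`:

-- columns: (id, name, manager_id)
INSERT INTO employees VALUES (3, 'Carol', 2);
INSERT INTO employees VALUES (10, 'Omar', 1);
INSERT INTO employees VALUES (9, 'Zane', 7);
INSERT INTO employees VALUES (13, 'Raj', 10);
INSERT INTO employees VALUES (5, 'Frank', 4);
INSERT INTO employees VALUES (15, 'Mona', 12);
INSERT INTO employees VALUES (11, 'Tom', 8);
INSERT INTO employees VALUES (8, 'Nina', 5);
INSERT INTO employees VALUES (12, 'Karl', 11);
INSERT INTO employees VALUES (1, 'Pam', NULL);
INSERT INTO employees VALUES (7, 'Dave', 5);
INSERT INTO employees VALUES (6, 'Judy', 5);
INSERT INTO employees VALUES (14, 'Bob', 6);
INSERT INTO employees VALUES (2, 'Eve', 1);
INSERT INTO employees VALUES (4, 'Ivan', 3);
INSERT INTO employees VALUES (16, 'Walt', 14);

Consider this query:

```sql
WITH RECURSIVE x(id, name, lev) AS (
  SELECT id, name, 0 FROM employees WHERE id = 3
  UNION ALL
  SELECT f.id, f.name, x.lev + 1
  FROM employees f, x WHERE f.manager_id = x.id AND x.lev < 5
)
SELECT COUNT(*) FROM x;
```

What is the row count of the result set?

11

Base: id=3 (Carol) at lev 0.
Iteration 1: rows with manager_id in {3} -> Ivan (id 4, lev 1).
Iteration 2: rows with manager_id in {4} -> Frank (id 5, lev 2).
Iteration 3: rows with manager_id in {5} -> Judy (id 6, lev 3), Dave (id 7, lev 3), Nina (id 8, lev 3).
Iteration 4: rows with manager_id in {6,7,8} -> Zane (id 9, lev 4), Tom (id 11, lev 4), Bob (id 14, lev 4).
Iteration 5: rows with manager_id in {9,11,14} -> Karl (id 12, lev 5), Walt (id 16, lev 5).
Iteration 6: lev < 5 fails for all current rows; recursion stops.
Total rows emitted: 11.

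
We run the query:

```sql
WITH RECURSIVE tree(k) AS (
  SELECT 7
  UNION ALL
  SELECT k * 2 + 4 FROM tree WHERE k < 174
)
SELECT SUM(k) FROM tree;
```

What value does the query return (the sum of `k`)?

669

Base: k=7.
Iteration 1: 7 < 174 holds -> k = 7 * 2 + 4 = 18.
Iteration 2: 18 < 174 holds -> k = 18 * 2 + 4 = 40.
Iteration 3: 40 < 174 holds -> k = 40 * 2 + 4 = 84.
Iteration 4: 84 < 174 holds -> k = 84 * 2 + 4 = 172.
Iteration 5: 172 < 174 holds -> k = 172 * 2 + 4 = 348.
Iteration 6: 348 < 174 fails; recursion stops.
SUM(k) = 7 + 18 + 40 + 84 + 172 + 348 = 669.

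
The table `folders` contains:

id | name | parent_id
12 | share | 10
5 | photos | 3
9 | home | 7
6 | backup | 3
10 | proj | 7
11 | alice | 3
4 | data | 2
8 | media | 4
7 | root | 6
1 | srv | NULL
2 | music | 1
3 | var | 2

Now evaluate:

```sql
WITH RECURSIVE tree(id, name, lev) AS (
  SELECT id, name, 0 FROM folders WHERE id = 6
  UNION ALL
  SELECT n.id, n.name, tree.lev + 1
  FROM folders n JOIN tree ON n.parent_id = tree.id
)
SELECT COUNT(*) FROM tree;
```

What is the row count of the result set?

5

Base: id=6 (backup) at lev 0.
Iteration 1: rows with parent_id in {6} -> root (id 7, lev 1).
Iteration 2: rows with parent_id in {7} -> home (id 9, lev 2), proj (id 10, lev 2).
Iteration 3: rows with parent_id in {9,10} -> share (id 12, lev 3).
Iteration 4: no rows with parent_id in {12}; recursion stops.
Total rows emitted: 5.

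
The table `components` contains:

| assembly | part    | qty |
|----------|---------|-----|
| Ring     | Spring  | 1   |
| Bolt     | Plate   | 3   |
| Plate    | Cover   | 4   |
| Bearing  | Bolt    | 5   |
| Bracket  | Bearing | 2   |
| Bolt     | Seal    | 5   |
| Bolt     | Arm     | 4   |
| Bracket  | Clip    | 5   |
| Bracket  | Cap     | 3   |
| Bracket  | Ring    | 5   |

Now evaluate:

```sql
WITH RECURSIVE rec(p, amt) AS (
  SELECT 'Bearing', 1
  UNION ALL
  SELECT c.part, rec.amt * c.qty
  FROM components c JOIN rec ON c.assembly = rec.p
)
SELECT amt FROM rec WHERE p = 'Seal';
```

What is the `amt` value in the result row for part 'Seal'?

25

Base: (Bearing, amt=1).
Iteration 1: components of {Bearing} -> Bolt = 1*5 = 5.
Iteration 2: components of {Bolt} -> Arm = 5*4 = 20, Plate = 5*3 = 15, Seal = 5*5 = 25.
Iteration 3: components of {Arm,Plate,Seal} -> Cover = 15*4 = 60.
Iteration 4: no further components; recursion stops.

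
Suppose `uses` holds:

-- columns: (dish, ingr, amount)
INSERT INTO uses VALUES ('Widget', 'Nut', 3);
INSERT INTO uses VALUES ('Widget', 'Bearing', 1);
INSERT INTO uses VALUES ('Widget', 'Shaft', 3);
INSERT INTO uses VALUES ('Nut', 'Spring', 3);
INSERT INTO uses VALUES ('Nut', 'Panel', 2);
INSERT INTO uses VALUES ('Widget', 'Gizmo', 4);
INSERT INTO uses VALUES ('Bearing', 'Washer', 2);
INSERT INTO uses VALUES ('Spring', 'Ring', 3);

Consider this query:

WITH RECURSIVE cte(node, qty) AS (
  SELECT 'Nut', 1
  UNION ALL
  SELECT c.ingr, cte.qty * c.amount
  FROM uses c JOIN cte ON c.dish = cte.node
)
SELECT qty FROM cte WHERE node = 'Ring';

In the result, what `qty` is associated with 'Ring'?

Base: (Nut, qty=1).
Iteration 1: components of {Nut} -> Panel = 1*2 = 2, Spring = 1*3 = 3.
Iteration 2: components of {Panel,Spring} -> Ring = 3*3 = 9.
Iteration 3: no further components; recursion stops.

9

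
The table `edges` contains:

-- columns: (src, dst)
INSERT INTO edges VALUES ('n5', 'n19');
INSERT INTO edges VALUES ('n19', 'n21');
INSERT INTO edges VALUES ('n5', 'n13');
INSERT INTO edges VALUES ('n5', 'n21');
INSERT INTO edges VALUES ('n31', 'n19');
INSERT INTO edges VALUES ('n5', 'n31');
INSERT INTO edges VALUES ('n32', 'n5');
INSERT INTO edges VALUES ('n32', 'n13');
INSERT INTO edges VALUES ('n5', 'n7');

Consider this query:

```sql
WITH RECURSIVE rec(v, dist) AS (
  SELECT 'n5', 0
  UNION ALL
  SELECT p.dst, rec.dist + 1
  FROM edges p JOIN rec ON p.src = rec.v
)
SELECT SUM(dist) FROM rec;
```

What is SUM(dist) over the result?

12

Base: (n5, dist=0).
Iteration 1: edges from {n5} -> (n13, dist=1), (n19, dist=1), (n21, dist=1), (n31, dist=1), (n7, dist=1).
Iteration 2: edges from {n13,n19,n21,n31,n7} -> (n19, dist=2), (n21, dist=2).
Iteration 3: edges from {n19,n21} -> (n21, dist=3).
Iteration 4: no outgoing edges from {n21}; recursion stops.
SUM(dist) = 0 + 1 + 1 + 1 + 1 + 1 + 2 + 2 + 3 = 12.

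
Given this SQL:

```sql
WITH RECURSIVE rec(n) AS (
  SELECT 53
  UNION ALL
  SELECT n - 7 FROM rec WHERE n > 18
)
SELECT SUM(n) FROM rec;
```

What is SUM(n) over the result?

213

Base: n=53.
Iteration 1: 53 > 18 holds -> n = 53 - 7 = 46.
Iteration 2: 46 > 18 holds -> n = 46 - 7 = 39.
Iteration 3: 39 > 18 holds -> n = 39 - 7 = 32.
Iteration 4: 32 > 18 holds -> n = 32 - 7 = 25.
Iteration 5: 25 > 18 holds -> n = 25 - 7 = 18.
Iteration 6: 18 > 18 fails; recursion stops.
SUM(n) = 53 + 46 + 39 + 32 + 25 + 18 = 213.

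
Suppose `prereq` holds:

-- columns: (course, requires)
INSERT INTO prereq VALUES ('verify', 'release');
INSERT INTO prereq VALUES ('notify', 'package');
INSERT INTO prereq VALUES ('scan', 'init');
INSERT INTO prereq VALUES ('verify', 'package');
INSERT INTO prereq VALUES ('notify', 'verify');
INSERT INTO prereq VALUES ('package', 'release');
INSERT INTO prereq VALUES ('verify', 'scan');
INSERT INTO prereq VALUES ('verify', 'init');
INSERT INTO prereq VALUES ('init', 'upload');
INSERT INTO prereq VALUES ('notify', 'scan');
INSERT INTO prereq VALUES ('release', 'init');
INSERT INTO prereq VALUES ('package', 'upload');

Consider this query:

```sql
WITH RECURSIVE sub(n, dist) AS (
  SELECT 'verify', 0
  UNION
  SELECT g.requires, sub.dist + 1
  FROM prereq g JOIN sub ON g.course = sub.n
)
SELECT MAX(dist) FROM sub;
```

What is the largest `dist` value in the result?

Base: (verify, dist=0).
Iteration 1: edges from {verify} -> (init, dist=1), (package, dist=1), (release, dist=1), (scan, dist=1).
Iteration 2: edges from {init,package,release,scan} -> (init, dist=2), (release, dist=2), (upload, dist=2). [UNION drops 2 duplicate row(s)]
Iteration 3: edges from {init,release,upload} -> (init, dist=3), (upload, dist=3).
Iteration 4: edges from {init,upload} -> (upload, dist=4).
Iteration 5: no outgoing edges from {upload}; recursion stops.
dist values: 0, 1, 1, 1, 1, 2, 2, 2, 3, 3, 4; the maximum is 4.

4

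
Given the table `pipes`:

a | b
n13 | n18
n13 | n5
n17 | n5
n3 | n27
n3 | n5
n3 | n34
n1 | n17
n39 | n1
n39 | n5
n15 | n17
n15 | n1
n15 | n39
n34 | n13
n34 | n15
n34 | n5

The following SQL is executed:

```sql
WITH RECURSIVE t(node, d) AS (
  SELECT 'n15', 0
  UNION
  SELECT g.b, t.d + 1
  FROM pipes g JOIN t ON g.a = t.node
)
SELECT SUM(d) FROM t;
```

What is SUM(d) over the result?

Base: (n15, d=0).
Iteration 1: edges from {n15} -> (n1, d=1), (n17, d=1), (n39, d=1).
Iteration 2: edges from {n1,n17,n39} -> (n1, d=2), (n17, d=2), (n5, d=2). [UNION drops 1 duplicate row(s)]
Iteration 3: edges from {n1,n17,n5} -> (n17, d=3), (n5, d=3).
Iteration 4: edges from {n17,n5} -> (n5, d=4).
Iteration 5: no outgoing edges from {n5}; recursion stops.
SUM(d) = 0 + 1 + 1 + 1 + 2 + 2 + 2 + 3 + 3 + 4 = 19.

19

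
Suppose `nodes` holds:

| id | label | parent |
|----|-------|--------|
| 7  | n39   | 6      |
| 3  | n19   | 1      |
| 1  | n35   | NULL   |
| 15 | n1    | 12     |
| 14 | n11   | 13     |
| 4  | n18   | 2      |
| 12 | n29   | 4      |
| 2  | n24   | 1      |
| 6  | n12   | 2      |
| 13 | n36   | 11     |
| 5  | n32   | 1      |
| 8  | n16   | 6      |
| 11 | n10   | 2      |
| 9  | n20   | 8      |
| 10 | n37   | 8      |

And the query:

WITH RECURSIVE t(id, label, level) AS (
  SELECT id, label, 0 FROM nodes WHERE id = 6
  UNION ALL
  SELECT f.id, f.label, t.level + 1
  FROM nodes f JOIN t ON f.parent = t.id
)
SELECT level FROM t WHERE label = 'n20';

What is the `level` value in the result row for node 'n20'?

2

Base: id=6 (n12) at level 0.
Iteration 1: rows with parent in {6} -> n39 (id 7, level 1), n16 (id 8, level 1).
Iteration 2: rows with parent in {7,8} -> n20 (id 9, level 2), n37 (id 10, level 2).
Iteration 3: no rows with parent in {9,10}; recursion stops.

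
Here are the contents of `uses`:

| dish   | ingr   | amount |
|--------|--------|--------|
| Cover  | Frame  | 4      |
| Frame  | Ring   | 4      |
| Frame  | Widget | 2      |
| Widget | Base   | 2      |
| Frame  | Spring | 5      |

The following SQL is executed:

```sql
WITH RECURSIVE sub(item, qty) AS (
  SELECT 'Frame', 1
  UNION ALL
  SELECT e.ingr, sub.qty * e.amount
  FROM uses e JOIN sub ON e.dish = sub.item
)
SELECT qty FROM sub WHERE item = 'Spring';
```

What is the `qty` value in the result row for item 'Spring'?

Base: (Frame, qty=1).
Iteration 1: components of {Frame} -> Ring = 1*4 = 4, Spring = 1*5 = 5, Widget = 1*2 = 2.
Iteration 2: components of {Ring,Spring,Widget} -> Base = 2*2 = 4.
Iteration 3: no further components; recursion stops.

5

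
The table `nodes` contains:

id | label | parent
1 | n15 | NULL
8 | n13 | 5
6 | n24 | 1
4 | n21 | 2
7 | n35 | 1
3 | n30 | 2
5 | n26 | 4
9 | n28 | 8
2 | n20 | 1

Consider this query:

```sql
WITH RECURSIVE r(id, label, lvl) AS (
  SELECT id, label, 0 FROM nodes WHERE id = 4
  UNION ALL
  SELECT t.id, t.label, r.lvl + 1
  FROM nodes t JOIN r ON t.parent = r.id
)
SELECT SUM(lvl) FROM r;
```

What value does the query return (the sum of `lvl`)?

6

Base: id=4 (n21) at lvl 0.
Iteration 1: rows with parent in {4} -> n26 (id 5, lvl 1).
Iteration 2: rows with parent in {5} -> n13 (id 8, lvl 2).
Iteration 3: rows with parent in {8} -> n28 (id 9, lvl 3).
Iteration 4: no rows with parent in {9}; recursion stops.
SUM(lvl) = 0 + 1 + 2 + 3 = 6.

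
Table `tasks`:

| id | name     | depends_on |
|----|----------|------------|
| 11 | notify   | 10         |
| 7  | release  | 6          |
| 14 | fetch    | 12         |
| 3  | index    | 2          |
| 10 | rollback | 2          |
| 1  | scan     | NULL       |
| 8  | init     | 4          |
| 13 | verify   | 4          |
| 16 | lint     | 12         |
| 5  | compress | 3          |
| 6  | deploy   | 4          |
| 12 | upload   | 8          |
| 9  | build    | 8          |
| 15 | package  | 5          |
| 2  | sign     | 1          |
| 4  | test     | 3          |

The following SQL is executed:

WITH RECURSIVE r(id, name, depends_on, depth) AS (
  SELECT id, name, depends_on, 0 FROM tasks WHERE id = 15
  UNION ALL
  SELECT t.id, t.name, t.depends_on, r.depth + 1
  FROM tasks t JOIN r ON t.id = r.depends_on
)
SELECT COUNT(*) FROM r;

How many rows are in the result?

Base: id=15 (package), depends_on=5, depth 0.
Iteration 1: join on id=5 -> compress (id 5, depends_on=3, depth 1).
Iteration 2: join on id=3 -> index (id 3, depends_on=2, depth 2).
Iteration 3: join on id=2 -> sign (id 2, depends_on=1, depth 3).
Iteration 4: join on id=1 -> scan (id 1, depends_on=NULL, depth 4).
Iteration 5: depends_on is NULL; no match; recursion stops.
Total rows emitted: 5.

5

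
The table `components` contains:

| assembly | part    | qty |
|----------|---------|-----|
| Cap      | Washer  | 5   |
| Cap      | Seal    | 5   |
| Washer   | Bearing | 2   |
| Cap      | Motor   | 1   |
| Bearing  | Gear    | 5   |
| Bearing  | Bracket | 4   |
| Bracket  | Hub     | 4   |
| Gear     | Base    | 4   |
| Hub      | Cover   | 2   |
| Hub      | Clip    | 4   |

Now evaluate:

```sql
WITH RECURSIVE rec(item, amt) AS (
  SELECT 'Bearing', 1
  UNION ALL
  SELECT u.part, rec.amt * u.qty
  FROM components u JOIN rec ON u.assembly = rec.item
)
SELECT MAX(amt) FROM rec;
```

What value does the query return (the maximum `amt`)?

64

Base: (Bearing, amt=1).
Iteration 1: components of {Bearing} -> Bracket = 1*4 = 4, Gear = 1*5 = 5.
Iteration 2: components of {Bracket,Gear} -> Base = 5*4 = 20, Hub = 4*4 = 16.
Iteration 3: components of {Base,Hub} -> Clip = 16*4 = 64, Cover = 16*2 = 32.
Iteration 4: no further components; recursion stops.
amt values: 1, 5, 4, 20, 16, 32, 64; the maximum is 64.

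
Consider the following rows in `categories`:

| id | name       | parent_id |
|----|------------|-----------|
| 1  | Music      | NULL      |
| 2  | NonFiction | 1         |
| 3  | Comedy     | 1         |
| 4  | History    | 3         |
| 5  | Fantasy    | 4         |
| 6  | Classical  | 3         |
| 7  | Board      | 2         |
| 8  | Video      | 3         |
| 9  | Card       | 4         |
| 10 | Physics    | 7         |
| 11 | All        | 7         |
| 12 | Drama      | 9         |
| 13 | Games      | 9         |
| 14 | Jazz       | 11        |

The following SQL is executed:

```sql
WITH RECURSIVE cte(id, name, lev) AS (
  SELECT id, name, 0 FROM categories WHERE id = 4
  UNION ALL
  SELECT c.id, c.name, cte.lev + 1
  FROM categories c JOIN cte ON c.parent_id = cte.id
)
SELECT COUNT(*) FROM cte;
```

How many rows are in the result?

5

Base: id=4 (History) at lev 0.
Iteration 1: rows with parent_id in {4} -> Fantasy (id 5, lev 1), Card (id 9, lev 1).
Iteration 2: rows with parent_id in {5,9} -> Drama (id 12, lev 2), Games (id 13, lev 2).
Iteration 3: no rows with parent_id in {12,13}; recursion stops.
Total rows emitted: 5.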